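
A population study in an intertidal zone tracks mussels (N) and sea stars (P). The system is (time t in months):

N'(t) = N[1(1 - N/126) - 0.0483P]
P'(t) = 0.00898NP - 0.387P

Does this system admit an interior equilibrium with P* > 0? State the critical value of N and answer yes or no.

Threshold N = 43.1; K > 43.1, so yes, the predator persists.

The predator equation gives dP/dt > 0 only when N > 0.387/0.00898 = 43.1.
Without the predator, N → K = 126. Since 126 > 43.1, the predator can invade and persist.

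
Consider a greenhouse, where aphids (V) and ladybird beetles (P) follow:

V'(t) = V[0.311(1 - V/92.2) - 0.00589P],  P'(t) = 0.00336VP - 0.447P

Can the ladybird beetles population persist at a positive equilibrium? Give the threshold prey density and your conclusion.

Threshold V = 133; K < 133, so no, the predator goes extinct.

The predator equation gives dP/dt > 0 only when V > 0.447/0.00336 = 133.
Without the predator, V → K = 92.2. Since 92.2 < 133, the predator cannot invade.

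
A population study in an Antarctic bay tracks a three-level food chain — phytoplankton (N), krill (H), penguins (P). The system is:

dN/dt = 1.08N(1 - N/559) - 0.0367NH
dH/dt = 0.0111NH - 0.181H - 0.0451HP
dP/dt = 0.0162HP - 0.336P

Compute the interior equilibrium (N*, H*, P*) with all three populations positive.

N* ≈ 165, H* ≈ 20.7, P* ≈ 36.6

From dP/dt = 0: 0.0162H* = 0.336, so H* = 20.7.
From dN/dt = 0: 1.08(1 - N*/559) = 0.0367·20.7, giving N* = 559·(1 - 0.705) = 165.
From dH/dt = 0: 0.0111·165 - 0.181 = 0.0451P*, so P* = 1.65/0.0451 = 36.6.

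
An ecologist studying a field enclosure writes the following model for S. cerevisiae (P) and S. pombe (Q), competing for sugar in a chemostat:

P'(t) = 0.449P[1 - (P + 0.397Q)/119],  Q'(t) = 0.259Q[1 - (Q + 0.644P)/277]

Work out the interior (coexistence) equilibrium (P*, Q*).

Setting both brackets to zero gives the nullclines P + 0.397Q = 119 and 0.644P + Q = 277.
Substituting Q = 277 - 0.644P into the first: P(1 - 0.397·0.644) = 119 - 0.397·277.
So P* = 9.03/0.744 = 12.1, and then Q* = 277 - 0.644·12.1 = 269.

P* ≈ 12.1, Q* ≈ 269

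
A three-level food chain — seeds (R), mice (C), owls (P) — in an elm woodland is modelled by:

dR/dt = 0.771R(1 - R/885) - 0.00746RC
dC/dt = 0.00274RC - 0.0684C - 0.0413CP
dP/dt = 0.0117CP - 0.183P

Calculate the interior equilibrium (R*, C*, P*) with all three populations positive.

R* ≈ 751, C* ≈ 15.6, P* ≈ 48.2

From dP/dt = 0: 0.0117C* = 0.183, so C* = 15.6.
From dR/dt = 0: 0.771(1 - R*/885) = 0.00746·15.6, giving R* = 885·(1 - 0.151) = 751.
From dC/dt = 0: 0.00274·751 - 0.0684 = 0.0413P*, so P* = 1.99/0.0413 = 48.2.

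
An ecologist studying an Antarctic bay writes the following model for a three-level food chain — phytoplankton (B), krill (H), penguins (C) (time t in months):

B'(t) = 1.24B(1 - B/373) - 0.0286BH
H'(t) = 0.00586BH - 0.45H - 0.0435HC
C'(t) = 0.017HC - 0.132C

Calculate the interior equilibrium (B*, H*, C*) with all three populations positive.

From dC/dt = 0: 0.017H* = 0.132, so H* = 7.76.
From dB/dt = 0: 1.24(1 - B*/373) = 0.0286·7.76, giving B* = 373·(1 - 0.179) = 306.
From dH/dt = 0: 0.00586·306 - 0.45 = 0.0435C*, so C* = 1.34/0.0435 = 30.9.

B* ≈ 306, H* ≈ 7.76, C* ≈ 30.9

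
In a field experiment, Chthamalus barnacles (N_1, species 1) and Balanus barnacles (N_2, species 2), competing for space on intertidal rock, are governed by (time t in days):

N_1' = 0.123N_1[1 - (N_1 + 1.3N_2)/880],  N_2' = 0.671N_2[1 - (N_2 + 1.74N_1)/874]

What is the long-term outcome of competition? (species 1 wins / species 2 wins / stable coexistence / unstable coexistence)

unstable coexistence (outcome depends on initial conditions)

Compare the nullcline intercepts: K1/α12 = 880/1.3 = 677 < K2 = 874; K2/α21 = 874/1.74 = 502 < K1 = 880.
Since both are reversed, neither can invade when rare; the interior point is a saddle.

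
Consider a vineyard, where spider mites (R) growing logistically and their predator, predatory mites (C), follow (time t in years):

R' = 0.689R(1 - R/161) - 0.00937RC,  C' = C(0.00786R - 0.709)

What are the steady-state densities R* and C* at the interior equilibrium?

From dC/dt = 0 with C > 0: 0.00786R* = 0.709, so R* = 90.2.
Substitute into dR/dt = 0: 0.689(1 - 90.2/161) = 0.00937C*.
The bracket is 0.44, giving C* = 0.303/0.00937 = 32.3.

R* ≈ 90.2, C* ≈ 32.3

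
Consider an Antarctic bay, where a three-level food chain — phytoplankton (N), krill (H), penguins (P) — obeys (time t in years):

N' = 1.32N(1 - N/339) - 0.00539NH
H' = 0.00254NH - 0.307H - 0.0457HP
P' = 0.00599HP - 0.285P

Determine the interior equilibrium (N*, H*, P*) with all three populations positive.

From dP/dt = 0: 0.00599H* = 0.285, so H* = 47.6.
From dN/dt = 0: 1.32(1 - N*/339) = 0.00539·47.6, giving N* = 339·(1 - 0.194) = 273.
From dH/dt = 0: 0.00254·273 - 0.307 = 0.0457P*, so P* = 0.387/0.0457 = 8.46.

N* ≈ 273, H* ≈ 47.6, P* ≈ 8.46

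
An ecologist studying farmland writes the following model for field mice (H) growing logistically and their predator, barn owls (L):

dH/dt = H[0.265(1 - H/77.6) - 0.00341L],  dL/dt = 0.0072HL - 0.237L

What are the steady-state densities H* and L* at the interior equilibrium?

H* ≈ 32.9, L* ≈ 44.7

From dL/dt = 0 with L > 0: 0.0072H* = 0.237, so H* = 32.9.
Substitute into dH/dt = 0: 0.265(1 - 32.9/77.6) = 0.00341L*.
The bracket is 0.576, giving L* = 0.153/0.00341 = 44.7.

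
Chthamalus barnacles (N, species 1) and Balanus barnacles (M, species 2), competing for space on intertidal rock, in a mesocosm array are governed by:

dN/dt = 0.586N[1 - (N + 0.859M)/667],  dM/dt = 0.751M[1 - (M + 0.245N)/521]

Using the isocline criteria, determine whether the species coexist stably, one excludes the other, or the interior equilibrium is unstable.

stable coexistence

Compare the nullcline intercepts: K1/α12 = 667/0.859 = 776 > K2 = 521; K2/α21 = 521/0.245 = 2130 > K1 = 667.
Since both inequalities hold, each species can invade when rare, so the interior equilibrium is stable.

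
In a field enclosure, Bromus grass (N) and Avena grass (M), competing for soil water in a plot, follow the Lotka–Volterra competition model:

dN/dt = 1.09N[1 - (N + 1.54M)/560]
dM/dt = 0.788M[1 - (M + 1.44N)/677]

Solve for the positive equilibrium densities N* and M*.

N* ≈ 396, M* ≈ 106

Setting both brackets to zero gives the nullclines N + 1.54M = 560 and 1.44N + M = 677.
Substituting M = 677 - 1.44N into the first: N(1 - 1.54·1.44) = 560 - 1.54·677.
So N* = -483/-1.22 = 396, and then M* = 677 - 1.44·396 = 106.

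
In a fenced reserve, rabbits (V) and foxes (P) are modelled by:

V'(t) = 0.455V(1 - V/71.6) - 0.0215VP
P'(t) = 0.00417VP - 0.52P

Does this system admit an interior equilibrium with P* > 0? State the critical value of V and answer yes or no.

The predator equation gives dP/dt > 0 only when V > 0.52/0.00417 = 125.
Without the predator, V → K = 71.6. Since 71.6 < 125, the predator cannot invade.

Threshold V = 125; K < 125, so no, the predator goes extinct.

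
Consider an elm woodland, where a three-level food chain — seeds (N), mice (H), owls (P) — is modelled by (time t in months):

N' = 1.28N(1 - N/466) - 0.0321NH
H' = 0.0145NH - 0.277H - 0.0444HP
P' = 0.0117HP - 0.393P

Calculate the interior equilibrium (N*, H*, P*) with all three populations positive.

From dP/dt = 0: 0.0117H* = 0.393, so H* = 33.6.
From dN/dt = 0: 1.28(1 - N*/466) = 0.0321·33.6, giving N* = 466·(1 - 0.842) = 73.5.
From dH/dt = 0: 0.0145·73.5 - 0.277 = 0.0444P*, so P* = 0.788/0.0444 = 17.8.

N* ≈ 73.5, H* ≈ 33.6, P* ≈ 17.8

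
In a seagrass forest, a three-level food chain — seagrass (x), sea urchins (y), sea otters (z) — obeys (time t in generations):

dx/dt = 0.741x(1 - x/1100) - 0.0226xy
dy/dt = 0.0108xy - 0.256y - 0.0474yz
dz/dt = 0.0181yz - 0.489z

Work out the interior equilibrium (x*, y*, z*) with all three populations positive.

From dz/dt = 0: 0.0181y* = 0.489, so y* = 27.
From dx/dt = 0: 0.741(1 - x*/1100) = 0.0226·27, giving x* = 1100·(1 - 0.824) = 194.
From dy/dt = 0: 0.0108·194 - 0.256 = 0.0474z*, so z* = 1.84/0.0474 = 38.7.

x* ≈ 194, y* ≈ 27, z* ≈ 38.7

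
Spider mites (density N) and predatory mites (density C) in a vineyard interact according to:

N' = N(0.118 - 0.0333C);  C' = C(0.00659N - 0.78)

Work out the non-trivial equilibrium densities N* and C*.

Set dC/dt = 0 with C > 0: 0.00659N - 0.78 = 0, so N* = 0.78/0.00659 = 118.
Set dN/dt = 0 with N > 0: 0.118 - 0.0333C = 0, so C* = 0.118/0.0333 = 3.54.

N* ≈ 118, C* ≈ 3.54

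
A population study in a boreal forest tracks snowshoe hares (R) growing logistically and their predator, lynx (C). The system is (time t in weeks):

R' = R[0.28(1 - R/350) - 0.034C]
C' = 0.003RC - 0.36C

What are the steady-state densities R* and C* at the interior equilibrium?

R* ≈ 120, C* ≈ 5.41

From dC/dt = 0 with C > 0: 0.003R* = 0.36, so R* = 120.
Substitute into dR/dt = 0: 0.28(1 - 120/350) = 0.034C*.
The bracket is 0.657, giving C* = 0.184/0.034 = 5.41.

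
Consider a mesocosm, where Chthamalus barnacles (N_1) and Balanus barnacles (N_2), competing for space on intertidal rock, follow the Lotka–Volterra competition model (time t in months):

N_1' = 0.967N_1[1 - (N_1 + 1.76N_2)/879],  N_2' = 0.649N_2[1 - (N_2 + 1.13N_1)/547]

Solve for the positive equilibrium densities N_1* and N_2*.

Setting both brackets to zero gives the nullclines N_1 + 1.76N_2 = 879 and 1.13N_1 + N_2 = 547.
Substituting N_2 = 547 - 1.13N_1 into the first: N_1(1 - 1.76·1.13) = 879 - 1.76·547.
So N_1* = -83.7/-0.989 = 84.7, and then N_2* = 547 - 1.13·84.7 = 451.

N_1* ≈ 84.7, N_2* ≈ 451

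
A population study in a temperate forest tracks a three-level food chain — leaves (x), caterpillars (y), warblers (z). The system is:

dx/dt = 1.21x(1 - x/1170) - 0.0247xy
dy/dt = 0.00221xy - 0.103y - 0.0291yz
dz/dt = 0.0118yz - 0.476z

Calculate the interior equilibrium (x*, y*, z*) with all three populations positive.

x* ≈ 207, y* ≈ 40.3, z* ≈ 12.1

From dz/dt = 0: 0.0118y* = 0.476, so y* = 40.3.
From dx/dt = 0: 1.21(1 - x*/1170) = 0.0247·40.3, giving x* = 1170·(1 - 0.823) = 207.
From dy/dt = 0: 0.00221·207 - 0.103 = 0.0291z*, so z* = 0.354/0.0291 = 12.1.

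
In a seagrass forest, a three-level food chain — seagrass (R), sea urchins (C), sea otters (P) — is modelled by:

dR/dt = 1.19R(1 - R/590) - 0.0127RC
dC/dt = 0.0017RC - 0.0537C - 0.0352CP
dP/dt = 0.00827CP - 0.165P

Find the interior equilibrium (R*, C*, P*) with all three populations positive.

R* ≈ 464, C* ≈ 20, P* ≈ 20.9

From dP/dt = 0: 0.00827C* = 0.165, so C* = 20.
From dR/dt = 0: 1.19(1 - R*/590) = 0.0127·20, giving R* = 590·(1 - 0.213) = 464.
From dC/dt = 0: 0.0017·464 - 0.0537 = 0.0352P*, so P* = 0.736/0.0352 = 20.9.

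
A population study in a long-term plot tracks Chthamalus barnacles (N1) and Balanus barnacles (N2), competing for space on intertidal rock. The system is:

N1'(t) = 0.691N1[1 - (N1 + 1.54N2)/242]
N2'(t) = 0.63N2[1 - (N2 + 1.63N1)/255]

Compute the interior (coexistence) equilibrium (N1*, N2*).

Setting both brackets to zero gives the nullclines N1 + 1.54N2 = 242 and 1.63N1 + N2 = 255.
Substituting N2 = 255 - 1.63N1 into the first: N1(1 - 1.54·1.63) = 242 - 1.54·255.
So N1* = -151/-1.51 = 99.8, and then N2* = 255 - 1.63·99.8 = 92.3.

N1* ≈ 99.8, N2* ≈ 92.3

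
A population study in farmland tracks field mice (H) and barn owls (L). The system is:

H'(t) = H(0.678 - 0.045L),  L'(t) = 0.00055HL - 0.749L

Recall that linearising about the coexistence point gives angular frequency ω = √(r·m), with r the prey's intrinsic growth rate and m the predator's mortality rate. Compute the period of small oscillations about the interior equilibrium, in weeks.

T ≈ 8.82 weeks

Here r = 0.678 and m = 0.749, so r·m = 0.508.
ω = √0.508 = 0.713 per week, hence T = 2π/ω ≈ 8.82 weeks.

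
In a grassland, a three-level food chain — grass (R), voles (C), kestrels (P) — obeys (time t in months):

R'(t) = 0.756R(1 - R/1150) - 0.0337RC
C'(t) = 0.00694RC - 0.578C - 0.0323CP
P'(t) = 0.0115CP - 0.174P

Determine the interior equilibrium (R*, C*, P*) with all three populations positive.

R* ≈ 374, C* ≈ 15.1, P* ≈ 62.5

From dP/dt = 0: 0.0115C* = 0.174, so C* = 15.1.
From dR/dt = 0: 0.756(1 - R*/1150) = 0.0337·15.1, giving R* = 1150·(1 - 0.674) = 374.
From dC/dt = 0: 0.00694·374 - 0.578 = 0.0323P*, so P* = 2.02/0.0323 = 62.5.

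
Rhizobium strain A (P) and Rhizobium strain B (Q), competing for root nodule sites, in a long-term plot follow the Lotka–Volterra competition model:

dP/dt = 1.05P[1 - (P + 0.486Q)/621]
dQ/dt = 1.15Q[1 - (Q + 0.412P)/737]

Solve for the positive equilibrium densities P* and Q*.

Setting both brackets to zero gives the nullclines P + 0.486Q = 621 and 0.412P + Q = 737.
Substituting Q = 737 - 0.412P into the first: P(1 - 0.486·0.412) = 621 - 0.486·737.
So P* = 263/0.8 = 329, and then Q* = 737 - 0.412·329 = 602.

P* ≈ 329, Q* ≈ 602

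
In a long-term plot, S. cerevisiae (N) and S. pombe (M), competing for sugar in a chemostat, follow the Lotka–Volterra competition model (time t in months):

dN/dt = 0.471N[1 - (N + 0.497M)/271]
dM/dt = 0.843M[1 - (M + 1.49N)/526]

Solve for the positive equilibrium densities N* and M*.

Setting both brackets to zero gives the nullclines N + 0.497M = 271 and 1.49N + M = 526.
Substituting M = 526 - 1.49N into the first: N(1 - 0.497·1.49) = 271 - 0.497·526.
So N* = 9.58/0.259 = 36.9, and then M* = 526 - 1.49·36.9 = 471.

N* ≈ 36.9, M* ≈ 471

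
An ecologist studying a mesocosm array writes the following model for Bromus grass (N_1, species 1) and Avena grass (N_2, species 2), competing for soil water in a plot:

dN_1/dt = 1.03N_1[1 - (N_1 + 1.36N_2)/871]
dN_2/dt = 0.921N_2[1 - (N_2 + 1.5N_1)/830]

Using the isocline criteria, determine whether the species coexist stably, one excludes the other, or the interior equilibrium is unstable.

unstable coexistence (outcome depends on initial conditions)

Compare the nullcline intercepts: K1/α12 = 871/1.36 = 640 < K2 = 830; K2/α21 = 830/1.5 = 553 < K1 = 871.
Since both are reversed, neither can invade when rare; the interior point is a saddle.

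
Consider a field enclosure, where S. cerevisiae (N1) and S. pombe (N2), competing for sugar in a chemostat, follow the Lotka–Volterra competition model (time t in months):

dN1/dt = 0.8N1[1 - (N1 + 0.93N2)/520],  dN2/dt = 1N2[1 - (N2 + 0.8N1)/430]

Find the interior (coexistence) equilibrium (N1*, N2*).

Setting both brackets to zero gives the nullclines N1 + 0.93N2 = 520 and 0.8N1 + N2 = 430.
Substituting N2 = 430 - 0.8N1 into the first: N1(1 - 0.93·0.8) = 520 - 0.93·430.
So N1* = 120/0.256 = 469, and then N2* = 430 - 0.8·469 = 54.7.

N1* ≈ 469, N2* ≈ 54.7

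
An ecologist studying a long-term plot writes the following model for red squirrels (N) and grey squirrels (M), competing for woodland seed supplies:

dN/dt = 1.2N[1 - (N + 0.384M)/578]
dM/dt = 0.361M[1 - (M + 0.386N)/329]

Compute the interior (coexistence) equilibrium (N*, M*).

N* ≈ 530, M* ≈ 124

Setting both brackets to zero gives the nullclines N + 0.384M = 578 and 0.386N + M = 329.
Substituting M = 329 - 0.386N into the first: N(1 - 0.384·0.386) = 578 - 0.384·329.
So N* = 452/0.852 = 530, and then M* = 329 - 0.386·530 = 124.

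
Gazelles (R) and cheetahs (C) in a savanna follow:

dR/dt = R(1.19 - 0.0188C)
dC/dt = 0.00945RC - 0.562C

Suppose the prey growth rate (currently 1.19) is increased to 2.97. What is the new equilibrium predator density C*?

C* ≈ 158

At the interior fixed point, setting dR/dt = 0 with R > 0 fixes C* = (prey growth rate)/(RC coefficient) — independent of the other coefficients.
With the change, C* = 2.97/0.0188 = 158; it rises from 63.3.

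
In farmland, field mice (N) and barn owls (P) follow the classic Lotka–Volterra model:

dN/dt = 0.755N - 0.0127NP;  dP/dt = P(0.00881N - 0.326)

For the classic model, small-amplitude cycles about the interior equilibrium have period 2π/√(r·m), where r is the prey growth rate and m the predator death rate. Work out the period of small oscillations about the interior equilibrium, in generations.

Here r = 0.755 and m = 0.326, so r·m = 0.246.
ω = √0.246 = 0.496 per generation, hence T = 2π/ω ≈ 12.7 generations.

T ≈ 12.7 generations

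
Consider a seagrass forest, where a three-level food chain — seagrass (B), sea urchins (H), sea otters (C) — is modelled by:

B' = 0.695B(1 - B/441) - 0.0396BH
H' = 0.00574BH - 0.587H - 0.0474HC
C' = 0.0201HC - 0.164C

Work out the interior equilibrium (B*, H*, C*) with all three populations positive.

From dC/dt = 0: 0.0201H* = 0.164, so H* = 8.16.
From dB/dt = 0: 0.695(1 - B*/441) = 0.0396·8.16, giving B* = 441·(1 - 0.465) = 236.
From dH/dt = 0: 0.00574·236 - 0.587 = 0.0474C*, so C* = 0.768/0.0474 = 16.2.

B* ≈ 236, H* ≈ 8.16, C* ≈ 16.2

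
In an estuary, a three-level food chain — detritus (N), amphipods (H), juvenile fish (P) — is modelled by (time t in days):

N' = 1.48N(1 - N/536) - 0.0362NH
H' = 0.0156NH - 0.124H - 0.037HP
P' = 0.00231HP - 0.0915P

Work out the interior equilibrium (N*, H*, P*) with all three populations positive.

From dP/dt = 0: 0.00231H* = 0.0915, so H* = 39.6.
From dN/dt = 0: 1.48(1 - N*/536) = 0.0362·39.6, giving N* = 536·(1 - 0.969) = 16.7.
From dH/dt = 0: 0.0156·16.7 - 0.124 = 0.037P*, so P* = 0.136/0.037 = 3.69.

N* ≈ 16.7, H* ≈ 39.6, P* ≈ 3.69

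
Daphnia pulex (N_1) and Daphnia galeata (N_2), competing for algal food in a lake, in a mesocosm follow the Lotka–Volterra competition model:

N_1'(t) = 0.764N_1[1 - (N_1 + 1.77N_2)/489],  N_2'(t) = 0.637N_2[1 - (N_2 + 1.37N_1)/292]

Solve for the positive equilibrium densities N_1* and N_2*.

Setting both brackets to zero gives the nullclines N_1 + 1.77N_2 = 489 and 1.37N_1 + N_2 = 292.
Substituting N_2 = 292 - 1.37N_1 into the first: N_1(1 - 1.77·1.37) = 489 - 1.77·292.
So N_1* = -27.8/-1.42 = 19.5, and then N_2* = 292 - 1.37·19.5 = 265.

N_1* ≈ 19.5, N_2* ≈ 265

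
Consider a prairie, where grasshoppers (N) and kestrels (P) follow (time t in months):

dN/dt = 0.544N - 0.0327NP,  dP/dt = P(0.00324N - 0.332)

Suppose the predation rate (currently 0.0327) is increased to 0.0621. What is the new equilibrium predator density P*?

P* ≈ 8.76

At the interior fixed point, setting dN/dt = 0 with N > 0 fixes P* = (prey growth rate)/(NP coefficient) — independent of the other coefficients.
With the change, P* = 0.544/0.0621 = 8.76; it falls from 16.6.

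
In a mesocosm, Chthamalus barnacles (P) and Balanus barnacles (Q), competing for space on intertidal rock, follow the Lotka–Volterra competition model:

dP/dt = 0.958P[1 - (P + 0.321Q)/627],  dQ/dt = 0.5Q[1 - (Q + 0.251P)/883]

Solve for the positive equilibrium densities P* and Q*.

P* ≈ 374, Q* ≈ 789

Setting both brackets to zero gives the nullclines P + 0.321Q = 627 and 0.251P + Q = 883.
Substituting Q = 883 - 0.251P into the first: P(1 - 0.321·0.251) = 627 - 0.321·883.
So P* = 344/0.919 = 374, and then Q* = 883 - 0.251·374 = 789.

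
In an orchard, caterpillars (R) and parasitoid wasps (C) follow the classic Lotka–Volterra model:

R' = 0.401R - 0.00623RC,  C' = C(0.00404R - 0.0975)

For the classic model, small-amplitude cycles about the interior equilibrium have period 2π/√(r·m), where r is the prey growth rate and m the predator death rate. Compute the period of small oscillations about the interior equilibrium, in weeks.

T ≈ 31.8 weeks

Here r = 0.401 and m = 0.0975, so r·m = 0.0391.
ω = √0.0391 = 0.198 per week, hence T = 2π/ω ≈ 31.8 weeks.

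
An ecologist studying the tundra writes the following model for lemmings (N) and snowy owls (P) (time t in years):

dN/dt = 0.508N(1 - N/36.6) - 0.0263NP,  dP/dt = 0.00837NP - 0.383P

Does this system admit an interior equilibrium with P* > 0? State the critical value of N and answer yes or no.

The predator equation gives dP/dt > 0 only when N > 0.383/0.00837 = 45.8.
Without the predator, N → K = 36.6. Since 36.6 < 45.8, the predator cannot invade.

Threshold N = 45.8; K < 45.8, so no, the predator goes extinct.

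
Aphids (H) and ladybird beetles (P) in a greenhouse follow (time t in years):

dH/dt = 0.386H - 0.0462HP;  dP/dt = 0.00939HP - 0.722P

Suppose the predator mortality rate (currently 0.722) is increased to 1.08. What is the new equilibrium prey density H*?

H* ≈ 115

At the interior fixed point, setting dP/dt = 0 with P > 0 fixes H* = (predator death rate)/(HP coefficient) — independent of the other coefficients.
With the change, H* = 1.08/0.00939 = 115; it rises from 76.9.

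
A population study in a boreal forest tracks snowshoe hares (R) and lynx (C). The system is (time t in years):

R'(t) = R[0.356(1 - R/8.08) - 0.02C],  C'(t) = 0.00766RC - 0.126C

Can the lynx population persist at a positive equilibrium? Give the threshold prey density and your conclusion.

The predator equation gives dC/dt > 0 only when R > 0.126/0.00766 = 16.4.
Without the predator, R → K = 8.08. Since 8.08 < 16.4, the predator cannot invade.

Threshold R = 16.4; K < 16.4, so no, the predator goes extinct.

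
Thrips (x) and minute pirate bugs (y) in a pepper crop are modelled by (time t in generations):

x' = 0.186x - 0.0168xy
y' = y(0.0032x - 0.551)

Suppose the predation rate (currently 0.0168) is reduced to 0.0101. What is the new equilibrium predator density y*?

At the interior fixed point, setting dx/dt = 0 with x > 0 fixes y* = (prey growth rate)/(xy coefficient) — independent of the other coefficients.
With the change, y* = 0.186/0.0101 = 18.4; it rises from 11.1.

y* ≈ 18.4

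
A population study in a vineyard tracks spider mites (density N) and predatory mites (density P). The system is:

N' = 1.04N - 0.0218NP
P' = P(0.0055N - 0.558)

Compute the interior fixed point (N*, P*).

N* ≈ 101, P* ≈ 47.7

Set dP/dt = 0 with P > 0: 0.0055N - 0.558 = 0, so N* = 0.558/0.0055 = 101.
Set dN/dt = 0 with N > 0: 1.04 - 0.0218P = 0, so P* = 1.04/0.0218 = 47.7.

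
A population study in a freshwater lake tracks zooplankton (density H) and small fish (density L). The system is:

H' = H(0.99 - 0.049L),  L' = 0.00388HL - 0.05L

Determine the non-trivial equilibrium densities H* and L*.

Set dL/dt = 0 with L > 0: 0.00388H - 0.05 = 0, so H* = 0.05/0.00388 = 12.9.
Set dH/dt = 0 with H > 0: 0.99 - 0.049L = 0, so L* = 0.99/0.049 = 20.2.

H* ≈ 12.9, L* ≈ 20.2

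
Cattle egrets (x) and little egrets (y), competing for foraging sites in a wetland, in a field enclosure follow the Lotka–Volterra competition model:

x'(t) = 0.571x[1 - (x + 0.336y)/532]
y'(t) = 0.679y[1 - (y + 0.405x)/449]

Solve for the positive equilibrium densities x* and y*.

x* ≈ 441, y* ≈ 270

Setting both brackets to zero gives the nullclines x + 0.336y = 532 and 0.405x + y = 449.
Substituting y = 449 - 0.405x into the first: x(1 - 0.336·0.405) = 532 - 0.336·449.
So x* = 381/0.864 = 441, and then y* = 449 - 0.405·441 = 270.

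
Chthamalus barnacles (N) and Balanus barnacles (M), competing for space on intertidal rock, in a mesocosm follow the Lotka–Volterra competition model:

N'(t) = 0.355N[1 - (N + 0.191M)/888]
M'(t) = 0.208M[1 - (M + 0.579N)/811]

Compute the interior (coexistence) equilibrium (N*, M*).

Setting both brackets to zero gives the nullclines N + 0.191M = 888 and 0.579N + M = 811.
Substituting M = 811 - 0.579N into the first: N(1 - 0.191·0.579) = 888 - 0.191·811.
So N* = 733/0.889 = 824, and then M* = 811 - 0.579·824 = 334.

N* ≈ 824, M* ≈ 334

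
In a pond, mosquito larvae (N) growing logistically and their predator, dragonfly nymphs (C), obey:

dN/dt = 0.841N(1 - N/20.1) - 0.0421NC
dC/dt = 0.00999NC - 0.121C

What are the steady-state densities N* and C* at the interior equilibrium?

N* ≈ 12.1, C* ≈ 7.94

From dC/dt = 0 with C > 0: 0.00999N* = 0.121, so N* = 12.1.
Substitute into dN/dt = 0: 0.841(1 - 12.1/20.1) = 0.0421C*.
The bracket is 0.397, giving C* = 0.334/0.0421 = 7.94.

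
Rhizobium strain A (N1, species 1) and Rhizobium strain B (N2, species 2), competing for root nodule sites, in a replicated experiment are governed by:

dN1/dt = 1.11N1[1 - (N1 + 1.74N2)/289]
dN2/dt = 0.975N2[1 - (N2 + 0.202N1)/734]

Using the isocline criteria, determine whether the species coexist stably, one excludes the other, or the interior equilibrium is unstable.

Compare the nullcline intercepts: K1/α12 = 289/1.74 = 166 < K2 = 734; K2/α21 = 734/0.202 = 3630 > K1 = 289.
Since the inequalities point opposite ways, species 2 can invade but species 1 cannot.

species 2 excludes species 1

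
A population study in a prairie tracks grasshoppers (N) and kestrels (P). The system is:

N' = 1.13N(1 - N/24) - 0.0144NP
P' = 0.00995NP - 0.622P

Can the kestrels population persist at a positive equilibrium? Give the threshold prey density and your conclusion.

Threshold N = 62.5; K < 62.5, so no, the predator goes extinct.

The predator equation gives dP/dt > 0 only when N > 0.622/0.00995 = 62.5.
Without the predator, N → K = 24. Since 24 < 62.5, the predator cannot invade.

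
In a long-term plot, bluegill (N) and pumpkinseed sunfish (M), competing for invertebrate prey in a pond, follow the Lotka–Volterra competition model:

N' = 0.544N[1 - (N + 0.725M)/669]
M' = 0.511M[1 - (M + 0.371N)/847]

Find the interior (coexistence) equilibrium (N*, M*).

Setting both brackets to zero gives the nullclines N + 0.725M = 669 and 0.371N + M = 847.
Substituting M = 847 - 0.371N into the first: N(1 - 0.725·0.371) = 669 - 0.725·847.
So N* = 54.9/0.731 = 75.1, and then M* = 847 - 0.371·75.1 = 819.

N* ≈ 75.1, M* ≈ 819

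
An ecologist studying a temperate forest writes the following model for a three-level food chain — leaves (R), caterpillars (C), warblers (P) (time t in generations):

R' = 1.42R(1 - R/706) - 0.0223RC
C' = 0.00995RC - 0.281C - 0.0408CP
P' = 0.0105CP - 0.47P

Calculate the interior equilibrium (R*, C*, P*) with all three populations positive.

R* ≈ 210, C* ≈ 44.8, P* ≈ 44.3

From dP/dt = 0: 0.0105C* = 0.47, so C* = 44.8.
From dR/dt = 0: 1.42(1 - R*/706) = 0.0223·44.8, giving R* = 706·(1 - 0.703) = 210.
From dC/dt = 0: 0.00995·210 - 0.281 = 0.0408P*, so P* = 1.81/0.0408 = 44.3.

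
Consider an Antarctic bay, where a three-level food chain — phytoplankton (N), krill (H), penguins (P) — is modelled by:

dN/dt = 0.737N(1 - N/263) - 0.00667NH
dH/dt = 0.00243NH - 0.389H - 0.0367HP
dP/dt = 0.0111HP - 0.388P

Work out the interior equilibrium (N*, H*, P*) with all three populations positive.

N* ≈ 180, H* ≈ 35, P* ≈ 1.31

From dP/dt = 0: 0.0111H* = 0.388, so H* = 35.
From dN/dt = 0: 0.737(1 - N*/263) = 0.00667·35, giving N* = 263·(1 - 0.316) = 180.
From dH/dt = 0: 0.00243·180 - 0.389 = 0.0367P*, so P* = 0.0479/0.0367 = 1.31.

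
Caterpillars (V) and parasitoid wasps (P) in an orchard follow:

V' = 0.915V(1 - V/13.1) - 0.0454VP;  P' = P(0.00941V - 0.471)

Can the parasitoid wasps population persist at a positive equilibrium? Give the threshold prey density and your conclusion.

The predator equation gives dP/dt > 0 only when V > 0.471/0.00941 = 50.1.
Without the predator, V → K = 13.1. Since 13.1 < 50.1, the predator cannot invade.

Threshold V = 50.1; K < 50.1, so no, the predator goes extinct.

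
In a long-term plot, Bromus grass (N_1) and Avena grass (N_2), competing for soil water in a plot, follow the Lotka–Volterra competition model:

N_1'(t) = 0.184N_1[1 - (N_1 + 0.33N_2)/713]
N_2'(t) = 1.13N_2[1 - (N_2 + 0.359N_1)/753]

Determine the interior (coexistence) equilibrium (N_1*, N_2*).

Setting both brackets to zero gives the nullclines N_1 + 0.33N_2 = 713 and 0.359N_1 + N_2 = 753.
Substituting N_2 = 753 - 0.359N_1 into the first: N_1(1 - 0.33·0.359) = 713 - 0.33·753.
So N_1* = 465/0.882 = 527, and then N_2* = 753 - 0.359·527 = 564.

N_1* ≈ 527, N_2* ≈ 564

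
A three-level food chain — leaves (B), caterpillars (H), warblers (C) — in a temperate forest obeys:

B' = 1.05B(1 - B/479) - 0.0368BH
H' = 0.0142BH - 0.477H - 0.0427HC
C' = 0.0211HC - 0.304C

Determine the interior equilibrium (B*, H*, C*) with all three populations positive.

B* ≈ 237, H* ≈ 14.4, C* ≈ 67.7

From dC/dt = 0: 0.0211H* = 0.304, so H* = 14.4.
From dB/dt = 0: 1.05(1 - B*/479) = 0.0368·14.4, giving B* = 479·(1 - 0.505) = 237.
From dH/dt = 0: 0.0142·237 - 0.477 = 0.0427C*, so C* = 2.89/0.0427 = 67.7.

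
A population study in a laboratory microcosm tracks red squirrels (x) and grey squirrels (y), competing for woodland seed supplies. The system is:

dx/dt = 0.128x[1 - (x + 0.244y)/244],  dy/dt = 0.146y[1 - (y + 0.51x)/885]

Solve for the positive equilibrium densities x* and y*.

x* ≈ 32, y* ≈ 869

Setting both brackets to zero gives the nullclines x + 0.244y = 244 and 0.51x + y = 885.
Substituting y = 885 - 0.51x into the first: x(1 - 0.244·0.51) = 244 - 0.244·885.
So x* = 28.1/0.876 = 32, and then y* = 885 - 0.51·32 = 869.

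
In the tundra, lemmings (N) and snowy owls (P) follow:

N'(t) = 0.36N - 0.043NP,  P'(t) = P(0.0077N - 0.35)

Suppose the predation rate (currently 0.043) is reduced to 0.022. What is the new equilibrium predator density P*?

At the interior fixed point, setting dN/dt = 0 with N > 0 fixes P* = (prey growth rate)/(NP coefficient) — independent of the other coefficients.
With the change, P* = 0.36/0.022 = 16.4; it rises from 8.37.

P* ≈ 16.4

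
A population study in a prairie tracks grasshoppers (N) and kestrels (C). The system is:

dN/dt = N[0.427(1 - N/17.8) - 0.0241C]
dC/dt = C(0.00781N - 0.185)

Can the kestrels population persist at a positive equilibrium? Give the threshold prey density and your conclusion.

The predator equation gives dC/dt > 0 only when N > 0.185/0.00781 = 23.7.
Without the predator, N → K = 17.8. Since 17.8 < 23.7, the predator cannot invade.

Threshold N = 23.7; K < 23.7, so no, the predator goes extinct.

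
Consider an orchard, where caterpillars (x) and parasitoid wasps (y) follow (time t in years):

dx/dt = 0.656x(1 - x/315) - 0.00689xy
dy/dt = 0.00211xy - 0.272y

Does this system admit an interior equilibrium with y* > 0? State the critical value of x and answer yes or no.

Threshold x = 129; K > 129, so yes, the predator persists.

The predator equation gives dy/dt > 0 only when x > 0.272/0.00211 = 129.
Without the predator, x → K = 315. Since 315 > 129, the predator can invade and persist.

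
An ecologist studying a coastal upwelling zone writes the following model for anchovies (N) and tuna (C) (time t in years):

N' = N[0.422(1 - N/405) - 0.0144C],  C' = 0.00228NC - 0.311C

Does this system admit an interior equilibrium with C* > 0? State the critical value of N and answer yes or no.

The predator equation gives dC/dt > 0 only when N > 0.311/0.00228 = 136.
Without the predator, N → K = 405. Since 405 > 136, the predator can invade and persist.

Threshold N = 136; K > 136, so yes, the predator persists.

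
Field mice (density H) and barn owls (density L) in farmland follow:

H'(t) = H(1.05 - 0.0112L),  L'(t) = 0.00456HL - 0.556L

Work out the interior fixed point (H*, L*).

Set dL/dt = 0 with L > 0: 0.00456H - 0.556 = 0, so H* = 0.556/0.00456 = 122.
Set dH/dt = 0 with H > 0: 1.05 - 0.0112L = 0, so L* = 1.05/0.0112 = 93.8.

H* ≈ 122, L* ≈ 93.8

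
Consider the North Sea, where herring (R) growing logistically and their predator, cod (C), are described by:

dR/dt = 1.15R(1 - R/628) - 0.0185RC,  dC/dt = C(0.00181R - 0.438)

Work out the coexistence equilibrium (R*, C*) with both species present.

From dC/dt = 0 with C > 0: 0.00181R* = 0.438, so R* = 242.
Substitute into dR/dt = 0: 1.15(1 - 242/628) = 0.0185C*.
The bracket is 0.615, giving C* = 0.707/0.0185 = 38.2.

R* ≈ 242, C* ≈ 38.2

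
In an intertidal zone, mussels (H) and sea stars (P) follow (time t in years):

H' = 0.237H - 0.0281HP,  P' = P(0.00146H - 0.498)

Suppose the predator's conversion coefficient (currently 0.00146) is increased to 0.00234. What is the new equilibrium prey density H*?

At the interior fixed point, setting dP/dt = 0 with P > 0 fixes H* = (predator death rate)/(HP coefficient) — independent of the other coefficients.
With the change, H* = 0.498/0.00234 = 213; it falls from 341.

H* ≈ 213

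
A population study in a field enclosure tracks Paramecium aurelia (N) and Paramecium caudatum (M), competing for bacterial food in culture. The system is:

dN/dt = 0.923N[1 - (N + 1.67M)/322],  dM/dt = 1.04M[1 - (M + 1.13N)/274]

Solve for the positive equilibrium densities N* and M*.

N* ≈ 153, M* ≈ 101

Setting both brackets to zero gives the nullclines N + 1.67M = 322 and 1.13N + M = 274.
Substituting M = 274 - 1.13N into the first: N(1 - 1.67·1.13) = 322 - 1.67·274.
So N* = -136/-0.887 = 153, and then M* = 274 - 1.13·153 = 101.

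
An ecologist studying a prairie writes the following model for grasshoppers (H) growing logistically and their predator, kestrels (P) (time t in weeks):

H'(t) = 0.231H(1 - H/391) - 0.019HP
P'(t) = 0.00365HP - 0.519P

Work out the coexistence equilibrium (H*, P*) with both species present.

H* ≈ 142, P* ≈ 7.74

From dP/dt = 0 with P > 0: 0.00365H* = 0.519, so H* = 142.
Substitute into dH/dt = 0: 0.231(1 - 142/391) = 0.019P*.
The bracket is 0.636, giving P* = 0.147/0.019 = 7.74.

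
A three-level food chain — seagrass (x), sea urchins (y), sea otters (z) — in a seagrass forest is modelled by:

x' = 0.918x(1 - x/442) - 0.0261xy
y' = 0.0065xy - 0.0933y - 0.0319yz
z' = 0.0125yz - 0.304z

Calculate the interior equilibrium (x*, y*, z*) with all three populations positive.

x* ≈ 136, y* ≈ 24.3, z* ≈ 24.9

From dz/dt = 0: 0.0125y* = 0.304, so y* = 24.3.
From dx/dt = 0: 0.918(1 - x*/442) = 0.0261·24.3, giving x* = 442·(1 - 0.691) = 136.
From dy/dt = 0: 0.0065·136 - 0.0933 = 0.0319z*, so z* = 0.793/0.0319 = 24.9.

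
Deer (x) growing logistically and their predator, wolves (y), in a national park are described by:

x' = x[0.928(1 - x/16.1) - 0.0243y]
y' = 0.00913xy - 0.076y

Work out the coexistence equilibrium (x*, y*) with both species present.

x* ≈ 8.32, y* ≈ 18.4

From dy/dt = 0 with y > 0: 0.00913x* = 0.076, so x* = 8.32.
Substitute into dx/dt = 0: 0.928(1 - 8.32/16.1) = 0.0243y*.
The bracket is 0.483, giving y* = 0.448/0.0243 = 18.4.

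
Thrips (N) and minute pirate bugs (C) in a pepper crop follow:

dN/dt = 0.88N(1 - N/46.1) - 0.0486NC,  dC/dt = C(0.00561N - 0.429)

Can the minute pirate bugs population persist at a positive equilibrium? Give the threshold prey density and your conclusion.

The predator equation gives dC/dt > 0 only when N > 0.429/0.00561 = 76.5.
Without the predator, N → K = 46.1. Since 46.1 < 76.5, the predator cannot invade.

Threshold N = 76.5; K < 76.5, so no, the predator goes extinct.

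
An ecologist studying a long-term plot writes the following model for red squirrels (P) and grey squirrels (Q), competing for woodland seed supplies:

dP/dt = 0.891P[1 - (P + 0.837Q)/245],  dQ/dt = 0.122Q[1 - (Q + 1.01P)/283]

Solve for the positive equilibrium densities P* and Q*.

Setting both brackets to zero gives the nullclines P + 0.837Q = 245 and 1.01P + Q = 283.
Substituting Q = 283 - 1.01P into the first: P(1 - 0.837·1.01) = 245 - 0.837·283.
So P* = 8.13/0.155 = 52.6, and then Q* = 283 - 1.01·52.6 = 230.

P* ≈ 52.6, Q* ≈ 230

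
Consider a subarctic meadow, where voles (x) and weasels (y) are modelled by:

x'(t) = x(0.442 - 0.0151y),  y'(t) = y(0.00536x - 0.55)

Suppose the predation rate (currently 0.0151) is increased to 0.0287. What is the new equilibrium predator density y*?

y* ≈ 15.4

At the interior fixed point, setting dx/dt = 0 with x > 0 fixes y* = (prey growth rate)/(xy coefficient) — independent of the other coefficients.
With the change, y* = 0.442/0.0287 = 15.4; it falls from 29.3.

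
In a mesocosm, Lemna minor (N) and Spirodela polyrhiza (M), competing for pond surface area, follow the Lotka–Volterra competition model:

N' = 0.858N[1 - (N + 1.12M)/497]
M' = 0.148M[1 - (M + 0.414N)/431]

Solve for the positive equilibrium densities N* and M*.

Setting both brackets to zero gives the nullclines N + 1.12M = 497 and 0.414N + M = 431.
Substituting M = 431 - 0.414N into the first: N(1 - 1.12·0.414) = 497 - 1.12·431.
So N* = 14.3/0.536 = 26.6, and then M* = 431 - 0.414·26.6 = 420.

N* ≈ 26.6, M* ≈ 420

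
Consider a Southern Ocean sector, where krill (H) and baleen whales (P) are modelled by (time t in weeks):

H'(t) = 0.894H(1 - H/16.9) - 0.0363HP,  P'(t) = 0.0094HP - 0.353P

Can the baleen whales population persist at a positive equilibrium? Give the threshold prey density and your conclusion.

Threshold H = 37.6; K < 37.6, so no, the predator goes extinct.

The predator equation gives dP/dt > 0 only when H > 0.353/0.0094 = 37.6.
Without the predator, H → K = 16.9. Since 16.9 < 37.6, the predator cannot invade.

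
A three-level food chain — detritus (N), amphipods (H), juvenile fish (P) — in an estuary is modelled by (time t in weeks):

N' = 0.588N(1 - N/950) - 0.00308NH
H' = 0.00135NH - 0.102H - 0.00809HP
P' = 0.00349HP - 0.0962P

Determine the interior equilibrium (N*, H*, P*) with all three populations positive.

From dP/dt = 0: 0.00349H* = 0.0962, so H* = 27.6.
From dN/dt = 0: 0.588(1 - N*/950) = 0.00308·27.6, giving N* = 950·(1 - 0.144) = 813.
From dH/dt = 0: 0.00135·813 - 0.102 = 0.00809P*, so P* = 0.995/0.00809 = 123.

N* ≈ 813, H* ≈ 27.6, P* ≈ 123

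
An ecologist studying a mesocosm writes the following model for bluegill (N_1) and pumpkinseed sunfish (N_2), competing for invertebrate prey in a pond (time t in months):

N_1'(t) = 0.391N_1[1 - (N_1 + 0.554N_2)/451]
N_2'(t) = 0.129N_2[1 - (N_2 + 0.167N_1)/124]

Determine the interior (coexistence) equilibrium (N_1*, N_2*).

N_1* ≈ 421, N_2* ≈ 53.6

Setting both brackets to zero gives the nullclines N_1 + 0.554N_2 = 451 and 0.167N_1 + N_2 = 124.
Substituting N_2 = 124 - 0.167N_1 into the first: N_1(1 - 0.554·0.167) = 451 - 0.554·124.
So N_1* = 382/0.907 = 421, and then N_2* = 124 - 0.167·421 = 53.6.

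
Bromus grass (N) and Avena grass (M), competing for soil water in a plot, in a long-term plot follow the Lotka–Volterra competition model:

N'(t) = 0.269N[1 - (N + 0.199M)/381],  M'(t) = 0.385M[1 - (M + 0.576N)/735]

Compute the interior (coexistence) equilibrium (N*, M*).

N* ≈ 265, M* ≈ 582

Setting both brackets to zero gives the nullclines N + 0.199M = 381 and 0.576N + M = 735.
Substituting M = 735 - 0.576N into the first: N(1 - 0.199·0.576) = 381 - 0.199·735.
So N* = 235/0.885 = 265, and then M* = 735 - 0.576·265 = 582.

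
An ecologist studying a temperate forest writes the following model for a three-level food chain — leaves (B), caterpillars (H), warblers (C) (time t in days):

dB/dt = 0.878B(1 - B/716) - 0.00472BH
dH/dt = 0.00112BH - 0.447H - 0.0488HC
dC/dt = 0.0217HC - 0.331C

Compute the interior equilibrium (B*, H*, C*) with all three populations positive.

From dC/dt = 0: 0.0217H* = 0.331, so H* = 15.3.
From dB/dt = 0: 0.878(1 - B*/716) = 0.00472·15.3, giving B* = 716·(1 - 0.082) = 657.
From dH/dt = 0: 0.00112·657 - 0.447 = 0.0488C*, so C* = 0.289/0.0488 = 5.93.

B* ≈ 657, H* ≈ 15.3, C* ≈ 5.93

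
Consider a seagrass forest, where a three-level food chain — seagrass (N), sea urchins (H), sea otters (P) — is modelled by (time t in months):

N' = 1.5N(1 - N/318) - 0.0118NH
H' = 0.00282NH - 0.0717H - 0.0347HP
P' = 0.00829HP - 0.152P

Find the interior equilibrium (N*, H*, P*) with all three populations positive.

From dP/dt = 0: 0.00829H* = 0.152, so H* = 18.3.
From dN/dt = 0: 1.5(1 - N*/318) = 0.0118·18.3, giving N* = 318·(1 - 0.144) = 272.
From dH/dt = 0: 0.00282·272 - 0.0717 = 0.0347P*, so P* = 0.696/0.0347 = 20.

N* ≈ 272, H* ≈ 18.3, P* ≈ 20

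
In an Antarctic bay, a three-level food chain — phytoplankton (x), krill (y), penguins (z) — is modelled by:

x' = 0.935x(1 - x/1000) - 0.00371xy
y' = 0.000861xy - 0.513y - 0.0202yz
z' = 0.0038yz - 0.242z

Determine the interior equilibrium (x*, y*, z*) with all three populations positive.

From dz/dt = 0: 0.0038y* = 0.242, so y* = 63.7.
From dx/dt = 0: 0.935(1 - x*/1000) = 0.00371·63.7, giving x* = 1000·(1 - 0.253) = 747.
From dy/dt = 0: 0.000861·747 - 0.513 = 0.0202z*, so z* = 0.13/0.0202 = 6.46.

x* ≈ 747, y* ≈ 63.7, z* ≈ 6.46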